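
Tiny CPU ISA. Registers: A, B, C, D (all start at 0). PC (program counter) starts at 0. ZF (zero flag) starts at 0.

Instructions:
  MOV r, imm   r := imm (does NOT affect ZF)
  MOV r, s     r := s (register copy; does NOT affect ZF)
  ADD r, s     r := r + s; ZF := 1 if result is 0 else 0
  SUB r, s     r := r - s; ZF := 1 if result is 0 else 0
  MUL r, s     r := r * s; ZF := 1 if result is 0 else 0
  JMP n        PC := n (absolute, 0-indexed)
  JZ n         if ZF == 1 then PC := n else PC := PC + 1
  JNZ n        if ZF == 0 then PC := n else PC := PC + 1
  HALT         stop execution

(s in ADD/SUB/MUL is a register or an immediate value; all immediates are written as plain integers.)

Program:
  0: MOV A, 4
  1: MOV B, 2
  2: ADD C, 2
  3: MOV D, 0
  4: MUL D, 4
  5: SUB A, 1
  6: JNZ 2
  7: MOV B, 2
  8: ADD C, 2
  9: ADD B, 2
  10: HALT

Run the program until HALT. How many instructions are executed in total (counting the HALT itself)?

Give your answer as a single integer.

Answer: 26

Derivation:
Step 1: PC=0 exec 'MOV A, 4'. After: A=4 B=0 C=0 D=0 ZF=0 PC=1
Step 2: PC=1 exec 'MOV B, 2'. After: A=4 B=2 C=0 D=0 ZF=0 PC=2
Step 3: PC=2 exec 'ADD C, 2'. After: A=4 B=2 C=2 D=0 ZF=0 PC=3
Step 4: PC=3 exec 'MOV D, 0'. After: A=4 B=2 C=2 D=0 ZF=0 PC=4
Step 5: PC=4 exec 'MUL D, 4'. After: A=4 B=2 C=2 D=0 ZF=1 PC=5
Step 6: PC=5 exec 'SUB A, 1'. After: A=3 B=2 C=2 D=0 ZF=0 PC=6
Step 7: PC=6 exec 'JNZ 2'. After: A=3 B=2 C=2 D=0 ZF=0 PC=2
Step 8: PC=2 exec 'ADD C, 2'. After: A=3 B=2 C=4 D=0 ZF=0 PC=3
Step 9: PC=3 exec 'MOV D, 0'. After: A=3 B=2 C=4 D=0 ZF=0 PC=4
Step 10: PC=4 exec 'MUL D, 4'. After: A=3 B=2 C=4 D=0 ZF=1 PC=5
Step 11: PC=5 exec 'SUB A, 1'. After: A=2 B=2 C=4 D=0 ZF=0 PC=6
Step 12: PC=6 exec 'JNZ 2'. After: A=2 B=2 C=4 D=0 ZF=0 PC=2
Step 13: PC=2 exec 'ADD C, 2'. After: A=2 B=2 C=6 D=0 ZF=0 PC=3
Step 14: PC=3 exec 'MOV D, 0'. After: A=2 B=2 C=6 D=0 ZF=0 PC=4
Step 15: PC=4 exec 'MUL D, 4'. After: A=2 B=2 C=6 D=0 ZF=1 PC=5
Step 16: PC=5 exec 'SUB A, 1'. After: A=1 B=2 C=6 D=0 ZF=0 PC=6
Step 17: PC=6 exec 'JNZ 2'. After: A=1 B=2 C=6 D=0 ZF=0 PC=2
Step 18: PC=2 exec 'ADD C, 2'. After: A=1 B=2 C=8 D=0 ZF=0 PC=3
Step 19: PC=3 exec 'MOV D, 0'. After: A=1 B=2 C=8 D=0 ZF=0 PC=4
Step 20: PC=4 exec 'MUL D, 4'. After: A=1 B=2 C=8 D=0 ZF=1 PC=5
Step 21: PC=5 exec 'SUB A, 1'. After: A=0 B=2 C=8 D=0 ZF=1 PC=6
Step 22: PC=6 exec 'JNZ 2'. After: A=0 B=2 C=8 D=0 ZF=1 PC=7
Step 23: PC=7 exec 'MOV B, 2'. After: A=0 B=2 C=8 D=0 ZF=1 PC=8
Step 24: PC=8 exec 'ADD C, 2'. After: A=0 B=2 C=10 D=0 ZF=0 PC=9
Step 25: PC=9 exec 'ADD B, 2'. After: A=0 B=4 C=10 D=0 ZF=0 PC=10
Step 26: PC=10 exec 'HALT'. After: A=0 B=4 C=10 D=0 ZF=0 PC=10 HALTED
Total instructions executed: 26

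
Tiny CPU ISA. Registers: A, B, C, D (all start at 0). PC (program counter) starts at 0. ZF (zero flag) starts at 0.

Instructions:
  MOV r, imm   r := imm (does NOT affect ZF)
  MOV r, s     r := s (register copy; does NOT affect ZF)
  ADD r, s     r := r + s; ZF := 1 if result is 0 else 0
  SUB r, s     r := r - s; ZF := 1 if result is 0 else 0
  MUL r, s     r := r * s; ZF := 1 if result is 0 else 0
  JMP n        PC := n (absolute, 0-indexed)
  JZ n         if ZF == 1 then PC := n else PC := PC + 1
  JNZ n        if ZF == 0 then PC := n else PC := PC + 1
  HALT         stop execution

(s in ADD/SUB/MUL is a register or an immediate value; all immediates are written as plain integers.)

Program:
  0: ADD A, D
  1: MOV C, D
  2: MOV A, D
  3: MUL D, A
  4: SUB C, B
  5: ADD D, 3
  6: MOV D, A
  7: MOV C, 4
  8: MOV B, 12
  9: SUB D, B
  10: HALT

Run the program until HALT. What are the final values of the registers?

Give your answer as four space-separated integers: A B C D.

Step 1: PC=0 exec 'ADD A, D'. After: A=0 B=0 C=0 D=0 ZF=1 PC=1
Step 2: PC=1 exec 'MOV C, D'. After: A=0 B=0 C=0 D=0 ZF=1 PC=2
Step 3: PC=2 exec 'MOV A, D'. After: A=0 B=0 C=0 D=0 ZF=1 PC=3
Step 4: PC=3 exec 'MUL D, A'. After: A=0 B=0 C=0 D=0 ZF=1 PC=4
Step 5: PC=4 exec 'SUB C, B'. After: A=0 B=0 C=0 D=0 ZF=1 PC=5
Step 6: PC=5 exec 'ADD D, 3'. After: A=0 B=0 C=0 D=3 ZF=0 PC=6
Step 7: PC=6 exec 'MOV D, A'. After: A=0 B=0 C=0 D=0 ZF=0 PC=7
Step 8: PC=7 exec 'MOV C, 4'. After: A=0 B=0 C=4 D=0 ZF=0 PC=8
Step 9: PC=8 exec 'MOV B, 12'. After: A=0 B=12 C=4 D=0 ZF=0 PC=9
Step 10: PC=9 exec 'SUB D, B'. After: A=0 B=12 C=4 D=-12 ZF=0 PC=10
Step 11: PC=10 exec 'HALT'. After: A=0 B=12 C=4 D=-12 ZF=0 PC=10 HALTED

Answer: 0 12 4 -12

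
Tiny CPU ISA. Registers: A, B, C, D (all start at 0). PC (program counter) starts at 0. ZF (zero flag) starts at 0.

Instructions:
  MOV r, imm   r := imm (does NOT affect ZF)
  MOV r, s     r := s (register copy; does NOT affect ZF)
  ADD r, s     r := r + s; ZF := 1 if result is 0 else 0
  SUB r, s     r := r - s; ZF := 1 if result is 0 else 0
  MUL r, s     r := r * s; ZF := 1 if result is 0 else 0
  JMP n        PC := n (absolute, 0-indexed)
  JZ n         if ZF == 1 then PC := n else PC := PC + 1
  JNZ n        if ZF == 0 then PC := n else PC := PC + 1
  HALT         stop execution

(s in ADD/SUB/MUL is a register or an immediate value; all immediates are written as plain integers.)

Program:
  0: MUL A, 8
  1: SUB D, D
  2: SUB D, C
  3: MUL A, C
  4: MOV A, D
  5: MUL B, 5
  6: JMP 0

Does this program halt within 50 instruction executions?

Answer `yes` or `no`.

Step 1: PC=0 exec 'MUL A, 8'. After: A=0 B=0 C=0 D=0 ZF=1 PC=1
Step 2: PC=1 exec 'SUB D, D'. After: A=0 B=0 C=0 D=0 ZF=1 PC=2
Step 3: PC=2 exec 'SUB D, C'. After: A=0 B=0 C=0 D=0 ZF=1 PC=3
Step 4: PC=3 exec 'MUL A, C'. After: A=0 B=0 C=0 D=0 ZF=1 PC=4
Step 5: PC=4 exec 'MOV A, D'. After: A=0 B=0 C=0 D=0 ZF=1 PC=5
Step 6: PC=5 exec 'MUL B, 5'. After: A=0 B=0 C=0 D=0 ZF=1 PC=6
Step 7: PC=6 exec 'JMP 0'. After: A=0 B=0 C=0 D=0 ZF=1 PC=0
Step 8: PC=0 exec 'MUL A, 8'. After: A=0 B=0 C=0 D=0 ZF=1 PC=1
State after step 8 equals state after step 1: the program is in a cycle of length 7 and will never halt.

Answer: no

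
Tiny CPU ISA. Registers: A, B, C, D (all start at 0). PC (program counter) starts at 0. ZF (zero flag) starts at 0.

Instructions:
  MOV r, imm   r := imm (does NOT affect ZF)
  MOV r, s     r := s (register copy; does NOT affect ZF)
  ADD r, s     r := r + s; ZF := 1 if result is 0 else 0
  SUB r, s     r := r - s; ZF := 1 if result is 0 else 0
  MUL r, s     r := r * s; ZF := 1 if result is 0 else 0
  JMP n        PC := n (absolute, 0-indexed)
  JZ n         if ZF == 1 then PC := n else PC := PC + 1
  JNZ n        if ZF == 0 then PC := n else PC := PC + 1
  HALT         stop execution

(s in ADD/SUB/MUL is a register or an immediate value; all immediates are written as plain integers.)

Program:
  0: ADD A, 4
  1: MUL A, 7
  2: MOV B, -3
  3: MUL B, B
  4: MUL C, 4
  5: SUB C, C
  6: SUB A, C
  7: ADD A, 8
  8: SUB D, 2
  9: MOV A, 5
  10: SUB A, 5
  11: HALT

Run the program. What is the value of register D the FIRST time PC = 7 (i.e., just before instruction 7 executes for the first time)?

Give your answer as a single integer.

Step 1: PC=0 exec 'ADD A, 4'. After: A=4 B=0 C=0 D=0 ZF=0 PC=1
Step 2: PC=1 exec 'MUL A, 7'. After: A=28 B=0 C=0 D=0 ZF=0 PC=2
Step 3: PC=2 exec 'MOV B, -3'. After: A=28 B=-3 C=0 D=0 ZF=0 PC=3
Step 4: PC=3 exec 'MUL B, B'. After: A=28 B=9 C=0 D=0 ZF=0 PC=4
Step 5: PC=4 exec 'MUL C, 4'. After: A=28 B=9 C=0 D=0 ZF=1 PC=5
Step 6: PC=5 exec 'SUB C, C'. After: A=28 B=9 C=0 D=0 ZF=1 PC=6
Step 7: PC=6 exec 'SUB A, C'. After: A=28 B=9 C=0 D=0 ZF=0 PC=7
First time PC=7: D=0

0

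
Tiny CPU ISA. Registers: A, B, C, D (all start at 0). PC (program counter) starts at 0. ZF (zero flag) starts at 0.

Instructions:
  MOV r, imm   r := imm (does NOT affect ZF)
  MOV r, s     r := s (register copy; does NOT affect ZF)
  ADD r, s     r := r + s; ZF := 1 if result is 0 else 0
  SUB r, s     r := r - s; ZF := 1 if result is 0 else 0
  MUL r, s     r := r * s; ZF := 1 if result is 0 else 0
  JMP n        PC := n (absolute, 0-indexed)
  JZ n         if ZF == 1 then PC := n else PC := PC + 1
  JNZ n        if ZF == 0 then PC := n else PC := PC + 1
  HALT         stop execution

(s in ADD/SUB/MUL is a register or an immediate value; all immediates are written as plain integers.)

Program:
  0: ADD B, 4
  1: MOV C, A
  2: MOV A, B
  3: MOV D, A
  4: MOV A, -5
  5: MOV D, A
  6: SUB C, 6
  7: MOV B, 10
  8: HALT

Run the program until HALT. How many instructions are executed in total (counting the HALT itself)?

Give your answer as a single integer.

Answer: 9

Derivation:
Step 1: PC=0 exec 'ADD B, 4'. After: A=0 B=4 C=0 D=0 ZF=0 PC=1
Step 2: PC=1 exec 'MOV C, A'. After: A=0 B=4 C=0 D=0 ZF=0 PC=2
Step 3: PC=2 exec 'MOV A, B'. After: A=4 B=4 C=0 D=0 ZF=0 PC=3
Step 4: PC=3 exec 'MOV D, A'. After: A=4 B=4 C=0 D=4 ZF=0 PC=4
Step 5: PC=4 exec 'MOV A, -5'. After: A=-5 B=4 C=0 D=4 ZF=0 PC=5
Step 6: PC=5 exec 'MOV D, A'. After: A=-5 B=4 C=0 D=-5 ZF=0 PC=6
Step 7: PC=6 exec 'SUB C, 6'. After: A=-5 B=4 C=-6 D=-5 ZF=0 PC=7
Step 8: PC=7 exec 'MOV B, 10'. After: A=-5 B=10 C=-6 D=-5 ZF=0 PC=8
Step 9: PC=8 exec 'HALT'. After: A=-5 B=10 C=-6 D=-5 ZF=0 PC=8 HALTED
Total instructions executed: 9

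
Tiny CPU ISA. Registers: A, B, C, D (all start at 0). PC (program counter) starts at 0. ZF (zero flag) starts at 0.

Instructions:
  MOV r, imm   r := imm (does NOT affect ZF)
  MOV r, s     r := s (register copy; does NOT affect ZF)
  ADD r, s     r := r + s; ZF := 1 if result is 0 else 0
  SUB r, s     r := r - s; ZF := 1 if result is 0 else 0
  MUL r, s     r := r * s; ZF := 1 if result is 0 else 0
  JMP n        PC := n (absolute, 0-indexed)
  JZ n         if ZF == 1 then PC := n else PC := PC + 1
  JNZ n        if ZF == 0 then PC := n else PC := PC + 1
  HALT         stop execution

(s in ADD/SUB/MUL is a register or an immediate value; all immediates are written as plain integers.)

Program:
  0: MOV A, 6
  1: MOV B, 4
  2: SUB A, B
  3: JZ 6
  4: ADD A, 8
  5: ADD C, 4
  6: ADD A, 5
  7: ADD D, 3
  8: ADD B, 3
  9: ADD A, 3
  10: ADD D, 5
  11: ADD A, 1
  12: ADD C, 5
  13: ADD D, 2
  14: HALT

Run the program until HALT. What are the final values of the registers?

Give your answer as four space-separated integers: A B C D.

Step 1: PC=0 exec 'MOV A, 6'. After: A=6 B=0 C=0 D=0 ZF=0 PC=1
Step 2: PC=1 exec 'MOV B, 4'. After: A=6 B=4 C=0 D=0 ZF=0 PC=2
Step 3: PC=2 exec 'SUB A, B'. After: A=2 B=4 C=0 D=0 ZF=0 PC=3
Step 4: PC=3 exec 'JZ 6'. After: A=2 B=4 C=0 D=0 ZF=0 PC=4
Step 5: PC=4 exec 'ADD A, 8'. After: A=10 B=4 C=0 D=0 ZF=0 PC=5
Step 6: PC=5 exec 'ADD C, 4'. After: A=10 B=4 C=4 D=0 ZF=0 PC=6
Step 7: PC=6 exec 'ADD A, 5'. After: A=15 B=4 C=4 D=0 ZF=0 PC=7
Step 8: PC=7 exec 'ADD D, 3'. After: A=15 B=4 C=4 D=3 ZF=0 PC=8
Step 9: PC=8 exec 'ADD B, 3'. After: A=15 B=7 C=4 D=3 ZF=0 PC=9
Step 10: PC=9 exec 'ADD A, 3'. After: A=18 B=7 C=4 D=3 ZF=0 PC=10
Step 11: PC=10 exec 'ADD D, 5'. After: A=18 B=7 C=4 D=8 ZF=0 PC=11
Step 12: PC=11 exec 'ADD A, 1'. After: A=19 B=7 C=4 D=8 ZF=0 PC=12
Step 13: PC=12 exec 'ADD C, 5'. After: A=19 B=7 C=9 D=8 ZF=0 PC=13
Step 14: PC=13 exec 'ADD D, 2'. After: A=19 B=7 C=9 D=10 ZF=0 PC=14
Step 15: PC=14 exec 'HALT'. After: A=19 B=7 C=9 D=10 ZF=0 PC=14 HALTED

Answer: 19 7 9 10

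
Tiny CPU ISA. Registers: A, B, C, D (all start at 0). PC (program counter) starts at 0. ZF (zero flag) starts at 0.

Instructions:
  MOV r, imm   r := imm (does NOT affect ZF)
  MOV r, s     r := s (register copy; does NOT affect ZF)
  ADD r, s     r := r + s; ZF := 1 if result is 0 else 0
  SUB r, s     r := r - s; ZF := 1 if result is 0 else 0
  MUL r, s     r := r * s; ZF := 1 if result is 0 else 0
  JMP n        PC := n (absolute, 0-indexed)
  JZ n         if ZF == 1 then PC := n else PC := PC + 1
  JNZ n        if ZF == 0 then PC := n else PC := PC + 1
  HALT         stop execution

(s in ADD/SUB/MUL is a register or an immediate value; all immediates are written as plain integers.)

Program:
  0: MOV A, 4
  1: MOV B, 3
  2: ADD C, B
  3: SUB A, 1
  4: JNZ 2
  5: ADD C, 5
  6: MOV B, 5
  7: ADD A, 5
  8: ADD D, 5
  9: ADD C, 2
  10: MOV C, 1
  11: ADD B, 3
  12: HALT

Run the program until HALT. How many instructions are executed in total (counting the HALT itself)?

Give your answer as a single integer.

Answer: 22

Derivation:
Step 1: PC=0 exec 'MOV A, 4'. After: A=4 B=0 C=0 D=0 ZF=0 PC=1
Step 2: PC=1 exec 'MOV B, 3'. After: A=4 B=3 C=0 D=0 ZF=0 PC=2
Step 3: PC=2 exec 'ADD C, B'. After: A=4 B=3 C=3 D=0 ZF=0 PC=3
Step 4: PC=3 exec 'SUB A, 1'. After: A=3 B=3 C=3 D=0 ZF=0 PC=4
Step 5: PC=4 exec 'JNZ 2'. After: A=3 B=3 C=3 D=0 ZF=0 PC=2
Step 6: PC=2 exec 'ADD C, B'. After: A=3 B=3 C=6 D=0 ZF=0 PC=3
Step 7: PC=3 exec 'SUB A, 1'. After: A=2 B=3 C=6 D=0 ZF=0 PC=4
Step 8: PC=4 exec 'JNZ 2'. After: A=2 B=3 C=6 D=0 ZF=0 PC=2
Step 9: PC=2 exec 'ADD C, B'. After: A=2 B=3 C=9 D=0 ZF=0 PC=3
Step 10: PC=3 exec 'SUB A, 1'. After: A=1 B=3 C=9 D=0 ZF=0 PC=4
Step 11: PC=4 exec 'JNZ 2'. After: A=1 B=3 C=9 D=0 ZF=0 PC=2
Step 12: PC=2 exec 'ADD C, B'. After: A=1 B=3 C=12 D=0 ZF=0 PC=3
Step 13: PC=3 exec 'SUB A, 1'. After: A=0 B=3 C=12 D=0 ZF=1 PC=4
Step 14: PC=4 exec 'JNZ 2'. After: A=0 B=3 C=12 D=0 ZF=1 PC=5
Step 15: PC=5 exec 'ADD C, 5'. After: A=0 B=3 C=17 D=0 ZF=0 PC=6
Step 16: PC=6 exec 'MOV B, 5'. After: A=0 B=5 C=17 D=0 ZF=0 PC=7
Step 17: PC=7 exec 'ADD A, 5'. After: A=5 B=5 C=17 D=0 ZF=0 PC=8
Step 18: PC=8 exec 'ADD D, 5'. After: A=5 B=5 C=17 D=5 ZF=0 PC=9
Step 19: PC=9 exec 'ADD C, 2'. After: A=5 B=5 C=19 D=5 ZF=0 PC=10
Step 20: PC=10 exec 'MOV C, 1'. After: A=5 B=5 C=1 D=5 ZF=0 PC=11
Step 21: PC=11 exec 'ADD B, 3'. After: A=5 B=8 C=1 D=5 ZF=0 PC=12
Step 22: PC=12 exec 'HALT'. After: A=5 B=8 C=1 D=5 ZF=0 PC=12 HALTED
Total instructions executed: 22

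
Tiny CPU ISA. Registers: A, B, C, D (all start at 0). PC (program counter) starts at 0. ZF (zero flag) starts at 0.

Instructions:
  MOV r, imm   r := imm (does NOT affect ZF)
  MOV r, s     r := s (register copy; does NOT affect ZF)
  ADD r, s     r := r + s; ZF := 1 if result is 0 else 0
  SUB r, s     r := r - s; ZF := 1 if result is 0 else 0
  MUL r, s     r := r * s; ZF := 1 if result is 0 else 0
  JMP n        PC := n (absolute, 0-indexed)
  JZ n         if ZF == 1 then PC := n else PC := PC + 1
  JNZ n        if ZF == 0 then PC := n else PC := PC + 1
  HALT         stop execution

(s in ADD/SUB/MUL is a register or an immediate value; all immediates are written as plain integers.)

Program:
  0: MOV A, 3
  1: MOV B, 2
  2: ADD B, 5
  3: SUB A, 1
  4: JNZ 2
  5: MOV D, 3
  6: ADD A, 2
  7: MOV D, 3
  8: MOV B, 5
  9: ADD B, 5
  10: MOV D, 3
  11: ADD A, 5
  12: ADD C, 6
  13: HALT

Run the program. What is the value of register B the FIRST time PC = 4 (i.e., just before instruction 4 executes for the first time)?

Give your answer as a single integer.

Step 1: PC=0 exec 'MOV A, 3'. After: A=3 B=0 C=0 D=0 ZF=0 PC=1
Step 2: PC=1 exec 'MOV B, 2'. After: A=3 B=2 C=0 D=0 ZF=0 PC=2
Step 3: PC=2 exec 'ADD B, 5'. After: A=3 B=7 C=0 D=0 ZF=0 PC=3
Step 4: PC=3 exec 'SUB A, 1'. After: A=2 B=7 C=0 D=0 ZF=0 PC=4
First time PC=4: B=7

7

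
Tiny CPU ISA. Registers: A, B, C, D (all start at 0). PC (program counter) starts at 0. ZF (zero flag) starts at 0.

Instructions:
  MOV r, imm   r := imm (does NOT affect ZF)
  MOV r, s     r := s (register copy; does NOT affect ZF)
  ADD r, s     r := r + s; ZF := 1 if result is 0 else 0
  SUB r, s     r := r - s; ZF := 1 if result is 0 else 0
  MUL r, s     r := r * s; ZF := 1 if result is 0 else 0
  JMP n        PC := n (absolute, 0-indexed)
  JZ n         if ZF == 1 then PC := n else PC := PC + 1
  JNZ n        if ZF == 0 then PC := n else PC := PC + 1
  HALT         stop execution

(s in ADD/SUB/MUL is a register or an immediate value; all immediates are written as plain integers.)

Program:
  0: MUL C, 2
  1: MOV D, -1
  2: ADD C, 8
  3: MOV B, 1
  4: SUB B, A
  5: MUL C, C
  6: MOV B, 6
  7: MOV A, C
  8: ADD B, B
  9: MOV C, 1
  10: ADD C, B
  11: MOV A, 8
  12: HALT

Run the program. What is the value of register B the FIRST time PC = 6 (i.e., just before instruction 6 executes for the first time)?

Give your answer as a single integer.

Step 1: PC=0 exec 'MUL C, 2'. After: A=0 B=0 C=0 D=0 ZF=1 PC=1
Step 2: PC=1 exec 'MOV D, -1'. After: A=0 B=0 C=0 D=-1 ZF=1 PC=2
Step 3: PC=2 exec 'ADD C, 8'. After: A=0 B=0 C=8 D=-1 ZF=0 PC=3
Step 4: PC=3 exec 'MOV B, 1'. After: A=0 B=1 C=8 D=-1 ZF=0 PC=4
Step 5: PC=4 exec 'SUB B, A'. After: A=0 B=1 C=8 D=-1 ZF=0 PC=5
Step 6: PC=5 exec 'MUL C, C'. After: A=0 B=1 C=64 D=-1 ZF=0 PC=6
First time PC=6: B=1

1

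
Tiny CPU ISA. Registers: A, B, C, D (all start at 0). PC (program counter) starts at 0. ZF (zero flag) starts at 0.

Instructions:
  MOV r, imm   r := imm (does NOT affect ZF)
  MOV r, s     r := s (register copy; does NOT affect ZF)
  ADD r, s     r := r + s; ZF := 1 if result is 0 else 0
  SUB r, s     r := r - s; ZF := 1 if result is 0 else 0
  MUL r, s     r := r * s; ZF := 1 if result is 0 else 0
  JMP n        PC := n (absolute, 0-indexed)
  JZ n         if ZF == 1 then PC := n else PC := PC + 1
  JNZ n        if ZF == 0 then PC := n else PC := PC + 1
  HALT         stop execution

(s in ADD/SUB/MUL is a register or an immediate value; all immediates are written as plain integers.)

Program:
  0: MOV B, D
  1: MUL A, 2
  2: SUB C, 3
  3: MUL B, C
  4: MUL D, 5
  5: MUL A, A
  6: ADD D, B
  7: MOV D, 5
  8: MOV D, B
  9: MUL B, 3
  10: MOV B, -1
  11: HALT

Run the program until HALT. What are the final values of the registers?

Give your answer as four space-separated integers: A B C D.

Step 1: PC=0 exec 'MOV B, D'. After: A=0 B=0 C=0 D=0 ZF=0 PC=1
Step 2: PC=1 exec 'MUL A, 2'. After: A=0 B=0 C=0 D=0 ZF=1 PC=2
Step 3: PC=2 exec 'SUB C, 3'. After: A=0 B=0 C=-3 D=0 ZF=0 PC=3
Step 4: PC=3 exec 'MUL B, C'. After: A=0 B=0 C=-3 D=0 ZF=1 PC=4
Step 5: PC=4 exec 'MUL D, 5'. After: A=0 B=0 C=-3 D=0 ZF=1 PC=5
Step 6: PC=5 exec 'MUL A, A'. After: A=0 B=0 C=-3 D=0 ZF=1 PC=6
Step 7: PC=6 exec 'ADD D, B'. After: A=0 B=0 C=-3 D=0 ZF=1 PC=7
Step 8: PC=7 exec 'MOV D, 5'. After: A=0 B=0 C=-3 D=5 ZF=1 PC=8
Step 9: PC=8 exec 'MOV D, B'. After: A=0 B=0 C=-3 D=0 ZF=1 PC=9
Step 10: PC=9 exec 'MUL B, 3'. After: A=0 B=0 C=-3 D=0 ZF=1 PC=10
Step 11: PC=10 exec 'MOV B, -1'. After: A=0 B=-1 C=-3 D=0 ZF=1 PC=11
Step 12: PC=11 exec 'HALT'. After: A=0 B=-1 C=-3 D=0 ZF=1 PC=11 HALTED

Answer: 0 -1 -3 0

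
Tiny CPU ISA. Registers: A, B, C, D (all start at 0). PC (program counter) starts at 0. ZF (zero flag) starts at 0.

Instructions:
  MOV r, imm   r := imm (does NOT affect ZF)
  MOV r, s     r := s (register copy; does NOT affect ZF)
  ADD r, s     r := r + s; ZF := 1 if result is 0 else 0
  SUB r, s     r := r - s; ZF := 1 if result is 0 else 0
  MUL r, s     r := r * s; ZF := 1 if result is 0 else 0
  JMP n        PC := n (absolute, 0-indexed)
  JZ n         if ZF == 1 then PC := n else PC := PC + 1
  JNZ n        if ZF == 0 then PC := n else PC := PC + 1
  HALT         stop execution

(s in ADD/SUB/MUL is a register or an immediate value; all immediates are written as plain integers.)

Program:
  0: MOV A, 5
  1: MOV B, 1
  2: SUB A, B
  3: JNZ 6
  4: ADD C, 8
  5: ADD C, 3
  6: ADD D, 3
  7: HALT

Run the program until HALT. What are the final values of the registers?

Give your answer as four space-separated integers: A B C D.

Answer: 4 1 0 3

Derivation:
Step 1: PC=0 exec 'MOV A, 5'. After: A=5 B=0 C=0 D=0 ZF=0 PC=1
Step 2: PC=1 exec 'MOV B, 1'. After: A=5 B=1 C=0 D=0 ZF=0 PC=2
Step 3: PC=2 exec 'SUB A, B'. After: A=4 B=1 C=0 D=0 ZF=0 PC=3
Step 4: PC=3 exec 'JNZ 6'. After: A=4 B=1 C=0 D=0 ZF=0 PC=6
Step 5: PC=6 exec 'ADD D, 3'. After: A=4 B=1 C=0 D=3 ZF=0 PC=7
Step 6: PC=7 exec 'HALT'. After: A=4 B=1 C=0 D=3 ZF=0 PC=7 HALTED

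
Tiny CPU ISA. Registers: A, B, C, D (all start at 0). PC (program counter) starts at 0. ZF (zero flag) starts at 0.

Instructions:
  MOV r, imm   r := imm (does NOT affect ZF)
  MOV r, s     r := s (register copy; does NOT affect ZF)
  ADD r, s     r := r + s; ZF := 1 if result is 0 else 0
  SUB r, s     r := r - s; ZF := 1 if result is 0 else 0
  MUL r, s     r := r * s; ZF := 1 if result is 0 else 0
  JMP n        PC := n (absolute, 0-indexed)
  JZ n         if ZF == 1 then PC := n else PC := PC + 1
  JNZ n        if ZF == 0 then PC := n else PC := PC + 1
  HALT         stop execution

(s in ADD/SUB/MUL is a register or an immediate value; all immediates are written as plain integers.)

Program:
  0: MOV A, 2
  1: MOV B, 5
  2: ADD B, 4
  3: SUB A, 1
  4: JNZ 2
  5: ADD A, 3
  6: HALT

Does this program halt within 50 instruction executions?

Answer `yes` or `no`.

Answer: yes

Derivation:
Step 1: PC=0 exec 'MOV A, 2'. After: A=2 B=0 C=0 D=0 ZF=0 PC=1
Step 2: PC=1 exec 'MOV B, 5'. After: A=2 B=5 C=0 D=0 ZF=0 PC=2
Step 3: PC=2 exec 'ADD B, 4'. After: A=2 B=9 C=0 D=0 ZF=0 PC=3
Step 4: PC=3 exec 'SUB A, 1'. After: A=1 B=9 C=0 D=0 ZF=0 PC=4
Step 5: PC=4 exec 'JNZ 2'. After: A=1 B=9 C=0 D=0 ZF=0 PC=2
Step 6: PC=2 exec 'ADD B, 4'. After: A=1 B=13 C=0 D=0 ZF=0 PC=3
Step 7: PC=3 exec 'SUB A, 1'. After: A=0 B=13 C=0 D=0 ZF=1 PC=4
Step 8: PC=4 exec 'JNZ 2'. After: A=0 B=13 C=0 D=0 ZF=1 PC=5
Step 9: PC=5 exec 'ADD A, 3'. After: A=3 B=13 C=0 D=0 ZF=0 PC=6
Step 10: PC=6 exec 'HALT'. After: A=3 B=13 C=0 D=0 ZF=0 PC=6 HALTED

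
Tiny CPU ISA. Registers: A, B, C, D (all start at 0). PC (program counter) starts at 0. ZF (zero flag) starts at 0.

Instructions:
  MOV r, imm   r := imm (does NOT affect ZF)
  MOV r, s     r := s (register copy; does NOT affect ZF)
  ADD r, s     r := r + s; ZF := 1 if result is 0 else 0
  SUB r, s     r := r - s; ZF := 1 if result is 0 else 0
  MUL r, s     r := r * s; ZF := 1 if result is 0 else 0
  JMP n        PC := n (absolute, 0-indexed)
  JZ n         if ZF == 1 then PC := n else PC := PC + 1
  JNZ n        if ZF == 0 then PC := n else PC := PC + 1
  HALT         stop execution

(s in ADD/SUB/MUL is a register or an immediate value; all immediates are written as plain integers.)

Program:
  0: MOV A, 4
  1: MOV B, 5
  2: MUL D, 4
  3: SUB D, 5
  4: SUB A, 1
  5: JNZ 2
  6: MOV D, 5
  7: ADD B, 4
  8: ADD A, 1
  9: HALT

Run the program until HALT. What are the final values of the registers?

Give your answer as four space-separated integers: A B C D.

Answer: 1 9 0 5

Derivation:
Step 1: PC=0 exec 'MOV A, 4'. After: A=4 B=0 C=0 D=0 ZF=0 PC=1
Step 2: PC=1 exec 'MOV B, 5'. After: A=4 B=5 C=0 D=0 ZF=0 PC=2
Step 3: PC=2 exec 'MUL D, 4'. After: A=4 B=5 C=0 D=0 ZF=1 PC=3
Step 4: PC=3 exec 'SUB D, 5'. After: A=4 B=5 C=0 D=-5 ZF=0 PC=4
Step 5: PC=4 exec 'SUB A, 1'. After: A=3 B=5 C=0 D=-5 ZF=0 PC=5
Step 6: PC=5 exec 'JNZ 2'. After: A=3 B=5 C=0 D=-5 ZF=0 PC=2
Step 7: PC=2 exec 'MUL D, 4'. After: A=3 B=5 C=0 D=-20 ZF=0 PC=3
Step 8: PC=3 exec 'SUB D, 5'. After: A=3 B=5 C=0 D=-25 ZF=0 PC=4
Step 9: PC=4 exec 'SUB A, 1'. After: A=2 B=5 C=0 D=-25 ZF=0 PC=5
Step 10: PC=5 exec 'JNZ 2'. After: A=2 B=5 C=0 D=-25 ZF=0 PC=2
Step 11: PC=2 exec 'MUL D, 4'. After: A=2 B=5 C=0 D=-100 ZF=0 PC=3
Step 12: PC=3 exec 'SUB D, 5'. After: A=2 B=5 C=0 D=-105 ZF=0 PC=4
Step 13: PC=4 exec 'SUB A, 1'. After: A=1 B=5 C=0 D=-105 ZF=0 PC=5
Step 14: PC=5 exec 'JNZ 2'. After: A=1 B=5 C=0 D=-105 ZF=0 PC=2
Step 15: PC=2 exec 'MUL D, 4'. After: A=1 B=5 C=0 D=-420 ZF=0 PC=3
Step 16: PC=3 exec 'SUB D, 5'. After: A=1 B=5 C=0 D=-425 ZF=0 PC=4
Step 17: PC=4 exec 'SUB A, 1'. After: A=0 B=5 C=0 D=-425 ZF=1 PC=5
Step 18: PC=5 exec 'JNZ 2'. After: A=0 B=5 C=0 D=-425 ZF=1 PC=6
Step 19: PC=6 exec 'MOV D, 5'. After: A=0 B=5 C=0 D=5 ZF=1 PC=7
Step 20: PC=7 exec 'ADD B, 4'. After: A=0 B=9 C=0 D=5 ZF=0 PC=8
Step 21: PC=8 exec 'ADD A, 1'. After: A=1 B=9 C=0 D=5 ZF=0 PC=9
Step 22: PC=9 exec 'HALT'. After: A=1 B=9 C=0 D=5 ZF=0 PC=9 HALTED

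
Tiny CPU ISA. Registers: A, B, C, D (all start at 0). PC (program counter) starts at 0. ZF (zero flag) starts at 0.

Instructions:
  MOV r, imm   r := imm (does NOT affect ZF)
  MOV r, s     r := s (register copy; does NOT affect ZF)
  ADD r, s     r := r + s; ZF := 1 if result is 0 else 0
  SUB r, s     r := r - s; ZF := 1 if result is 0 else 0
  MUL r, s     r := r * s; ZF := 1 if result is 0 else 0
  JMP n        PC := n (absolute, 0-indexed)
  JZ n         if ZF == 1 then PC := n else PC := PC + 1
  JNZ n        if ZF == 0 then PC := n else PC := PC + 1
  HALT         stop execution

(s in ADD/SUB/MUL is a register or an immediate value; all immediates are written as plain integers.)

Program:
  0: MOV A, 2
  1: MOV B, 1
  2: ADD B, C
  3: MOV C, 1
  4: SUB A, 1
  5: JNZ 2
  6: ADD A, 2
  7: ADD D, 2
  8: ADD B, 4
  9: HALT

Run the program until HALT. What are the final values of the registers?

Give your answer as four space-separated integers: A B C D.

Step 1: PC=0 exec 'MOV A, 2'. After: A=2 B=0 C=0 D=0 ZF=0 PC=1
Step 2: PC=1 exec 'MOV B, 1'. After: A=2 B=1 C=0 D=0 ZF=0 PC=2
Step 3: PC=2 exec 'ADD B, C'. After: A=2 B=1 C=0 D=0 ZF=0 PC=3
Step 4: PC=3 exec 'MOV C, 1'. After: A=2 B=1 C=1 D=0 ZF=0 PC=4
Step 5: PC=4 exec 'SUB A, 1'. After: A=1 B=1 C=1 D=0 ZF=0 PC=5
Step 6: PC=5 exec 'JNZ 2'. After: A=1 B=1 C=1 D=0 ZF=0 PC=2
Step 7: PC=2 exec 'ADD B, C'. After: A=1 B=2 C=1 D=0 ZF=0 PC=3
Step 8: PC=3 exec 'MOV C, 1'. After: A=1 B=2 C=1 D=0 ZF=0 PC=4
Step 9: PC=4 exec 'SUB A, 1'. After: A=0 B=2 C=1 D=0 ZF=1 PC=5
Step 10: PC=5 exec 'JNZ 2'. After: A=0 B=2 C=1 D=0 ZF=1 PC=6
Step 11: PC=6 exec 'ADD A, 2'. After: A=2 B=2 C=1 D=0 ZF=0 PC=7
Step 12: PC=7 exec 'ADD D, 2'. After: A=2 B=2 C=1 D=2 ZF=0 PC=8
Step 13: PC=8 exec 'ADD B, 4'. After: A=2 B=6 C=1 D=2 ZF=0 PC=9
Step 14: PC=9 exec 'HALT'. After: A=2 B=6 C=1 D=2 ZF=0 PC=9 HALTED

Answer: 2 6 1 2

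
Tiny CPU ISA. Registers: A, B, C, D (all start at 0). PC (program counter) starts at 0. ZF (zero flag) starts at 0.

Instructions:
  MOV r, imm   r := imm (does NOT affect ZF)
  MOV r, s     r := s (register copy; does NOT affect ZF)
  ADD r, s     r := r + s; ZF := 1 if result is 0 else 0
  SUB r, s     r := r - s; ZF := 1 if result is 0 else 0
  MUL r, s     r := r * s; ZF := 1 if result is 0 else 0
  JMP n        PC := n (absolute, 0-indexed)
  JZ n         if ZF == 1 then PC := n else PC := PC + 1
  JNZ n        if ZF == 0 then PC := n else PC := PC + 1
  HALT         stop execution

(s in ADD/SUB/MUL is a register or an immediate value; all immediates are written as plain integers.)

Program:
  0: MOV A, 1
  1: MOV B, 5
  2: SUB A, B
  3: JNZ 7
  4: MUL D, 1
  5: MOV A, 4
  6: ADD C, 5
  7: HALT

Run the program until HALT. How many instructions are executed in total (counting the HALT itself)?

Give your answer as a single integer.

Step 1: PC=0 exec 'MOV A, 1'. After: A=1 B=0 C=0 D=0 ZF=0 PC=1
Step 2: PC=1 exec 'MOV B, 5'. After: A=1 B=5 C=0 D=0 ZF=0 PC=2
Step 3: PC=2 exec 'SUB A, B'. After: A=-4 B=5 C=0 D=0 ZF=0 PC=3
Step 4: PC=3 exec 'JNZ 7'. After: A=-4 B=5 C=0 D=0 ZF=0 PC=7
Step 5: PC=7 exec 'HALT'. After: A=-4 B=5 C=0 D=0 ZF=0 PC=7 HALTED
Total instructions executed: 5

Answer: 5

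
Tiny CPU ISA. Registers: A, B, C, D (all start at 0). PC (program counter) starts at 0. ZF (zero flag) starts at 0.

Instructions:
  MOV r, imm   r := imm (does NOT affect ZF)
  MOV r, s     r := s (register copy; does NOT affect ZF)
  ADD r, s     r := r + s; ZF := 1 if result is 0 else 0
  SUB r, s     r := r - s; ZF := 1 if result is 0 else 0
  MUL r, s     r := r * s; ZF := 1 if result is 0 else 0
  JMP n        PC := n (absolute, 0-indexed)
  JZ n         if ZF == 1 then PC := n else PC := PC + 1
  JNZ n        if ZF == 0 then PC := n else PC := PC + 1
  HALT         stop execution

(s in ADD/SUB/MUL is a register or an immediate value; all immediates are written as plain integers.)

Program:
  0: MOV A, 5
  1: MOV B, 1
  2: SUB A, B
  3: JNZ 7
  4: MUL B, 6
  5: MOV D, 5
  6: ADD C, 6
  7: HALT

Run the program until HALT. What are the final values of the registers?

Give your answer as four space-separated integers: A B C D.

Step 1: PC=0 exec 'MOV A, 5'. After: A=5 B=0 C=0 D=0 ZF=0 PC=1
Step 2: PC=1 exec 'MOV B, 1'. After: A=5 B=1 C=0 D=0 ZF=0 PC=2
Step 3: PC=2 exec 'SUB A, B'. After: A=4 B=1 C=0 D=0 ZF=0 PC=3
Step 4: PC=3 exec 'JNZ 7'. After: A=4 B=1 C=0 D=0 ZF=0 PC=7
Step 5: PC=7 exec 'HALT'. After: A=4 B=1 C=0 D=0 ZF=0 PC=7 HALTED

Answer: 4 1 0 0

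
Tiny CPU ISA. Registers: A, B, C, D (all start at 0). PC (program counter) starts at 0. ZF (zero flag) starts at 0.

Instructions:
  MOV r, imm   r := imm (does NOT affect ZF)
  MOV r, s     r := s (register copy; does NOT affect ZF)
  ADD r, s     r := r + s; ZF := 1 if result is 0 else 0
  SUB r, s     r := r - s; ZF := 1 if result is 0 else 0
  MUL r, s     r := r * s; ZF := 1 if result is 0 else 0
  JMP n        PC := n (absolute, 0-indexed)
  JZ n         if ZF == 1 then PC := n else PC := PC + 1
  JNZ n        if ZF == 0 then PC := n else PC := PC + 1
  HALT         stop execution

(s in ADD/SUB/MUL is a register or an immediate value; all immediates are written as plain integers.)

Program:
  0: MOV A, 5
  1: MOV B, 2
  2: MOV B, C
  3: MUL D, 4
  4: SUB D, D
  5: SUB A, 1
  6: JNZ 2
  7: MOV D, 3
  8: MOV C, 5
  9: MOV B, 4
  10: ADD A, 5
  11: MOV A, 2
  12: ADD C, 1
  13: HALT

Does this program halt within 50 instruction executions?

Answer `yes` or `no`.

Step 1: PC=0 exec 'MOV A, 5'. After: A=5 B=0 C=0 D=0 ZF=0 PC=1
Step 2: PC=1 exec 'MOV B, 2'. After: A=5 B=2 C=0 D=0 ZF=0 PC=2
Step 3: PC=2 exec 'MOV B, C'. After: A=5 B=0 C=0 D=0 ZF=0 PC=3
Step 4: PC=3 exec 'MUL D, 4'. After: A=5 B=0 C=0 D=0 ZF=1 PC=4
Step 5: PC=4 exec 'SUB D, D'. After: A=5 B=0 C=0 D=0 ZF=1 PC=5
Step 6: PC=5 exec 'SUB A, 1'. After: A=4 B=0 C=0 D=0 ZF=0 PC=6
Step 7: PC=6 exec 'JNZ 2'. After: A=4 B=0 C=0 D=0 ZF=0 PC=2
Step 8: PC=2 exec 'MOV B, C'. After: A=4 B=0 C=0 D=0 ZF=0 PC=3
Step 9: PC=3 exec 'MUL D, 4'. After: A=4 B=0 C=0 D=0 ZF=1 PC=4
Step 10: PC=4 exec 'SUB D, D'. After: A=4 B=0 C=0 D=0 ZF=1 PC=5
Step 11: PC=5 exec 'SUB A, 1'. After: A=3 B=0 C=0 D=0 ZF=0 PC=6
Step 12: PC=6 exec 'JNZ 2'. After: A=3 B=0 C=0 D=0 ZF=0 PC=2
Step 13: PC=2 exec 'MOV B, C'. After: A=3 B=0 C=0 D=0 ZF=0 PC=3
Step 14: PC=3 exec 'MUL D, 4'. After: A=3 B=0 C=0 D=0 ZF=1 PC=4
Step 15: PC=4 exec 'SUB D, D'. After: A=3 B=0 C=0 D=0 ZF=1 PC=5
Step 16: PC=5 exec 'SUB A, 1'. After: A=2 B=0 C=0 D=0 ZF=0 PC=6
Step 17: PC=6 exec 'JNZ 2'. After: A=2 B=0 C=0 D=0 ZF=0 PC=2
Step 18: PC=2 exec 'MOV B, C'. After: A=2 B=0 C=0 D=0 ZF=0 PC=3
Step 19: PC=3 exec 'MUL D, 4'. After: A=2 B=0 C=0 D=0 ZF=1 PC=4
Step 20: PC=4 exec 'SUB D, D'. After: A=2 B=0 C=0 D=0 ZF=1 PC=5
Step 21: PC=5 exec 'SUB A, 1'. After: A=1 B=0 C=0 D=0 ZF=0 PC=6
Step 22: PC=6 exec 'JNZ 2'. After: A=1 B=0 C=0 D=0 ZF=0 PC=2
Step 23: PC=2 exec 'MOV B, C'. After: A=1 B=0 C=0 D=0 ZF=0 PC=3
Step 24: PC=3 exec 'MUL D, 4'. After: A=1 B=0 C=0 D=0 ZF=1 PC=4
Step 25: PC=4 exec 'SUB D, D'. After: A=1 B=0 C=0 D=0 ZF=1 PC=5
Step 26: PC=5 exec 'SUB A, 1'. After: A=0 B=0 C=0 D=0 ZF=1 PC=6
Step 27: PC=6 exec 'JNZ 2'. After: A=0 B=0 C=0 D=0 ZF=1 PC=7
Step 28: PC=7 exec 'MOV D, 3'. After: A=0 B=0 C=0 D=3 ZF=1 PC=8
Step 29: PC=8 exec 'MOV C, 5'. After: A=0 B=0 C=5 D=3 ZF=1 PC=9
Step 30: PC=9 exec 'MOV B, 4'. After: A=0 B=4 C=5 D=3 ZF=1 PC=10
Step 31: PC=10 exec 'ADD A, 5'. After: A=5 B=4 C=5 D=3 ZF=0 PC=11
Step 32: PC=11 exec 'MOV A, 2'. After: A=2 B=4 C=5 D=3 ZF=0 PC=12
Step 33: PC=12 exec 'ADD C, 1'. After: A=2 B=4 C=6 D=3 ZF=0 PC=13
Step 34: PC=13 exec 'HALT'. After: A=2 B=4 C=6 D=3 ZF=0 PC=13 HALTED

Answer: yes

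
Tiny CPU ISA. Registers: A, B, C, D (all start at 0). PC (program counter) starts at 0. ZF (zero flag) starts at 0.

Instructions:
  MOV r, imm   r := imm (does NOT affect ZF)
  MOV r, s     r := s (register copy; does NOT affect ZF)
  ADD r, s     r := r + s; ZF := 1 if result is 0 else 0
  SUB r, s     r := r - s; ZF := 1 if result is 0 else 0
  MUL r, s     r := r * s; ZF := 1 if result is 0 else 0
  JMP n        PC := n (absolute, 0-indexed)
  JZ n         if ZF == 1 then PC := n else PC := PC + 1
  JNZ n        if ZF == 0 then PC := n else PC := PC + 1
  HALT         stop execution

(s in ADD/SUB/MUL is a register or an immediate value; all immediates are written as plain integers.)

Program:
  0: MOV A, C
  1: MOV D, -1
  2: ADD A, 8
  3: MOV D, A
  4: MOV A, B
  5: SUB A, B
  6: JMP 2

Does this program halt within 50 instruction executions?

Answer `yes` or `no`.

Answer: no

Derivation:
Step 1: PC=0 exec 'MOV A, C'. After: A=0 B=0 C=0 D=0 ZF=0 PC=1
Step 2: PC=1 exec 'MOV D, -1'. After: A=0 B=0 C=0 D=-1 ZF=0 PC=2
Step 3: PC=2 exec 'ADD A, 8'. After: A=8 B=0 C=0 D=-1 ZF=0 PC=3
Step 4: PC=3 exec 'MOV D, A'. After: A=8 B=0 C=0 D=8 ZF=0 PC=4
Step 5: PC=4 exec 'MOV A, B'. After: A=0 B=0 C=0 D=8 ZF=0 PC=5
Step 6: PC=5 exec 'SUB A, B'. After: A=0 B=0 C=0 D=8 ZF=1 PC=6
Step 7: PC=6 exec 'JMP 2'. After: A=0 B=0 C=0 D=8 ZF=1 PC=2
Step 8: PC=2 exec 'ADD A, 8'. After: A=8 B=0 C=0 D=8 ZF=0 PC=3
Step 9: PC=3 exec 'MOV D, A'. After: A=8 B=0 C=0 D=8 ZF=0 PC=4
State after step 9 equals state after step 4: the program is in a cycle of length 5 and will never halt.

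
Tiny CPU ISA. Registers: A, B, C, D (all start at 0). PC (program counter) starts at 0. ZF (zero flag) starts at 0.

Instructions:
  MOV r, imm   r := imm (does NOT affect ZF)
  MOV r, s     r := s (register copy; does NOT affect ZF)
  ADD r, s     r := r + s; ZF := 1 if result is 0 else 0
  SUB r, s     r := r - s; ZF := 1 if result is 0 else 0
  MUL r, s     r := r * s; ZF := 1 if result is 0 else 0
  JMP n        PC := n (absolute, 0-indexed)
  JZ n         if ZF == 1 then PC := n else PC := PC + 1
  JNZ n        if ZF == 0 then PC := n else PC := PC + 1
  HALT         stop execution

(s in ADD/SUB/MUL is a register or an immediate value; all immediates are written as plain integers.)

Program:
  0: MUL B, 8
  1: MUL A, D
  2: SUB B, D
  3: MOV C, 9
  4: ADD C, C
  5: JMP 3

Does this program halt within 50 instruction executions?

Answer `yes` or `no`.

Step 1: PC=0 exec 'MUL B, 8'. After: A=0 B=0 C=0 D=0 ZF=1 PC=1
Step 2: PC=1 exec 'MUL A, D'. After: A=0 B=0 C=0 D=0 ZF=1 PC=2
Step 3: PC=2 exec 'SUB B, D'. After: A=0 B=0 C=0 D=0 ZF=1 PC=3
Step 4: PC=3 exec 'MOV C, 9'. After: A=0 B=0 C=9 D=0 ZF=1 PC=4
Step 5: PC=4 exec 'ADD C, C'. After: A=0 B=0 C=18 D=0 ZF=0 PC=5
Step 6: PC=5 exec 'JMP 3'. After: A=0 B=0 C=18 D=0 ZF=0 PC=3
Step 7: PC=3 exec 'MOV C, 9'. After: A=0 B=0 C=9 D=0 ZF=0 PC=4
Step 8: PC=4 exec 'ADD C, C'. After: A=0 B=0 C=18 D=0 ZF=0 PC=5
State after step 8 equals state after step 5: the program is in a cycle of length 3 and will never halt.

Answer: no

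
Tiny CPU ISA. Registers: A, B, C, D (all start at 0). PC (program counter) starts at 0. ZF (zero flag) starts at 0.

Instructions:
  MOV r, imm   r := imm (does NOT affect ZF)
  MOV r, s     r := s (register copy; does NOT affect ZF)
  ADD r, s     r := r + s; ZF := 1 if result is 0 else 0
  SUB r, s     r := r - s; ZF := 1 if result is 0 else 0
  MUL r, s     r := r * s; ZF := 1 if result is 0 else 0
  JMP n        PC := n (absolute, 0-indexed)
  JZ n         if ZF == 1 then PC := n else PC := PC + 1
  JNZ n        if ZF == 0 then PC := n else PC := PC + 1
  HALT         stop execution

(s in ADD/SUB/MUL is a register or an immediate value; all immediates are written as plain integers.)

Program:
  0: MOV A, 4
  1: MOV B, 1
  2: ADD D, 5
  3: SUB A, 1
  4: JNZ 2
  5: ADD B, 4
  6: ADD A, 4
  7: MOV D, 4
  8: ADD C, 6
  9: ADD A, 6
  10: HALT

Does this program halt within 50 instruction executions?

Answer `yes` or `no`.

Step 1: PC=0 exec 'MOV A, 4'. After: A=4 B=0 C=0 D=0 ZF=0 PC=1
Step 2: PC=1 exec 'MOV B, 1'. After: A=4 B=1 C=0 D=0 ZF=0 PC=2
Step 3: PC=2 exec 'ADD D, 5'. After: A=4 B=1 C=0 D=5 ZF=0 PC=3
Step 4: PC=3 exec 'SUB A, 1'. After: A=3 B=1 C=0 D=5 ZF=0 PC=4
Step 5: PC=4 exec 'JNZ 2'. After: A=3 B=1 C=0 D=5 ZF=0 PC=2
Step 6: PC=2 exec 'ADD D, 5'. After: A=3 B=1 C=0 D=10 ZF=0 PC=3
Step 7: PC=3 exec 'SUB A, 1'. After: A=2 B=1 C=0 D=10 ZF=0 PC=4
Step 8: PC=4 exec 'JNZ 2'. After: A=2 B=1 C=0 D=10 ZF=0 PC=2
Step 9: PC=2 exec 'ADD D, 5'. After: A=2 B=1 C=0 D=15 ZF=0 PC=3
Step 10: PC=3 exec 'SUB A, 1'. After: A=1 B=1 C=0 D=15 ZF=0 PC=4
Step 11: PC=4 exec 'JNZ 2'. After: A=1 B=1 C=0 D=15 ZF=0 PC=2
Step 12: PC=2 exec 'ADD D, 5'. After: A=1 B=1 C=0 D=20 ZF=0 PC=3
Step 13: PC=3 exec 'SUB A, 1'. After: A=0 B=1 C=0 D=20 ZF=1 PC=4
Step 14: PC=4 exec 'JNZ 2'. After: A=0 B=1 C=0 D=20 ZF=1 PC=5
Step 15: PC=5 exec 'ADD B, 4'. After: A=0 B=5 C=0 D=20 ZF=0 PC=6
Step 16: PC=6 exec 'ADD A, 4'. After: A=4 B=5 C=0 D=20 ZF=0 PC=7
Step 17: PC=7 exec 'MOV D, 4'. After: A=4 B=5 C=0 D=4 ZF=0 PC=8
Step 18: PC=8 exec 'ADD C, 6'. After: A=4 B=5 C=6 D=4 ZF=0 PC=9
Step 19: PC=9 exec 'ADD A, 6'. After: A=10 B=5 C=6 D=4 ZF=0 PC=10
Step 20: PC=10 exec 'HALT'. After: A=10 B=5 C=6 D=4 ZF=0 PC=10 HALTED

Answer: yes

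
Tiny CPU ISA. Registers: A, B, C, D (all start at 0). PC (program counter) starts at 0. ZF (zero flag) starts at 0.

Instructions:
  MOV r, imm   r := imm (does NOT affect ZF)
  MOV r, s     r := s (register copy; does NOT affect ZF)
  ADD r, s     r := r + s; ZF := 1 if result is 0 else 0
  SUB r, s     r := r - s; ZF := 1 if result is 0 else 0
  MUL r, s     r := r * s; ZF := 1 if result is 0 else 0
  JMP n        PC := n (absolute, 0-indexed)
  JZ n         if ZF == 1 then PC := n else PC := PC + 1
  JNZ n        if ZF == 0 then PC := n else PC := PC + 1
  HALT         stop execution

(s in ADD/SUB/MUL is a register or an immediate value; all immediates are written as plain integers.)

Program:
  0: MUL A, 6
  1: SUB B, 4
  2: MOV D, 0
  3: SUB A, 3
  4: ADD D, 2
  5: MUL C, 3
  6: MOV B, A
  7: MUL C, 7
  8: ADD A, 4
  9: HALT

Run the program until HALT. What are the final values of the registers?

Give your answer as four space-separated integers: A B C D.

Step 1: PC=0 exec 'MUL A, 6'. After: A=0 B=0 C=0 D=0 ZF=1 PC=1
Step 2: PC=1 exec 'SUB B, 4'. After: A=0 B=-4 C=0 D=0 ZF=0 PC=2
Step 3: PC=2 exec 'MOV D, 0'. After: A=0 B=-4 C=0 D=0 ZF=0 PC=3
Step 4: PC=3 exec 'SUB A, 3'. After: A=-3 B=-4 C=0 D=0 ZF=0 PC=4
Step 5: PC=4 exec 'ADD D, 2'. After: A=-3 B=-4 C=0 D=2 ZF=0 PC=5
Step 6: PC=5 exec 'MUL C, 3'. After: A=-3 B=-4 C=0 D=2 ZF=1 PC=6
Step 7: PC=6 exec 'MOV B, A'. After: A=-3 B=-3 C=0 D=2 ZF=1 PC=7
Step 8: PC=7 exec 'MUL C, 7'. After: A=-3 B=-3 C=0 D=2 ZF=1 PC=8
Step 9: PC=8 exec 'ADD A, 4'. After: A=1 B=-3 C=0 D=2 ZF=0 PC=9
Step 10: PC=9 exec 'HALT'. After: A=1 B=-3 C=0 D=2 ZF=0 PC=9 HALTED

Answer: 1 -3 0 2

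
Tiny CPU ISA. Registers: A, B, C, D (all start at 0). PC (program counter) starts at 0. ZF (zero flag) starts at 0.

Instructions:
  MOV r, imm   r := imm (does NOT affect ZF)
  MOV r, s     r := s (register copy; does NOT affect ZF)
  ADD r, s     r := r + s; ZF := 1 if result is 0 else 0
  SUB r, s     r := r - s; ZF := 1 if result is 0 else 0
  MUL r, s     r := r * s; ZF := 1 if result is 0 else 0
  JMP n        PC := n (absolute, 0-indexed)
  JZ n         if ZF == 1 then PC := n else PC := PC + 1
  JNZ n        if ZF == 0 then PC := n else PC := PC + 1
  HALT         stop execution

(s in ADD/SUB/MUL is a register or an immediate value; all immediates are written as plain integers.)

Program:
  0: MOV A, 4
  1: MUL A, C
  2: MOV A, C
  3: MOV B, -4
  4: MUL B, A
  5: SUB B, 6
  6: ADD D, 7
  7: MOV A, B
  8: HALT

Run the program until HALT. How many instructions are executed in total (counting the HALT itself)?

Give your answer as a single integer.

Answer: 9

Derivation:
Step 1: PC=0 exec 'MOV A, 4'. After: A=4 B=0 C=0 D=0 ZF=0 PC=1
Step 2: PC=1 exec 'MUL A, C'. After: A=0 B=0 C=0 D=0 ZF=1 PC=2
Step 3: PC=2 exec 'MOV A, C'. After: A=0 B=0 C=0 D=0 ZF=1 PC=3
Step 4: PC=3 exec 'MOV B, -4'. After: A=0 B=-4 C=0 D=0 ZF=1 PC=4
Step 5: PC=4 exec 'MUL B, A'. After: A=0 B=0 C=0 D=0 ZF=1 PC=5
Step 6: PC=5 exec 'SUB B, 6'. After: A=0 B=-6 C=0 D=0 ZF=0 PC=6
Step 7: PC=6 exec 'ADD D, 7'. After: A=0 B=-6 C=0 D=7 ZF=0 PC=7
Step 8: PC=7 exec 'MOV A, B'. After: A=-6 B=-6 C=0 D=7 ZF=0 PC=8
Step 9: PC=8 exec 'HALT'. After: A=-6 B=-6 C=0 D=7 ZF=0 PC=8 HALTED
Total instructions executed: 9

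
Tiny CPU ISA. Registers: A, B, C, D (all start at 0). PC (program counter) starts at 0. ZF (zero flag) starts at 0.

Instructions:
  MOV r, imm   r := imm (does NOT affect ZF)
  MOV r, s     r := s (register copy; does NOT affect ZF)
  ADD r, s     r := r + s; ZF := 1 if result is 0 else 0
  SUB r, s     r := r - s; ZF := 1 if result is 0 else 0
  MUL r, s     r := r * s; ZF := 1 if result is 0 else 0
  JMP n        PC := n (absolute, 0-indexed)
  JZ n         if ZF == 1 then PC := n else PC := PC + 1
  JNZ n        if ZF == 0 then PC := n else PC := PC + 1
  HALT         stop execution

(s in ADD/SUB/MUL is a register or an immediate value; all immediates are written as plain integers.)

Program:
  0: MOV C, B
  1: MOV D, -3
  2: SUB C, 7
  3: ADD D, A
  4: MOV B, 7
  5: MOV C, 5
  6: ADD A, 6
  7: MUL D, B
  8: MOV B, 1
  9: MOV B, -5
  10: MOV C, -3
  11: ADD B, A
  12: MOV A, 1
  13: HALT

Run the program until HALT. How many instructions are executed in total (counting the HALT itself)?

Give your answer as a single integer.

Step 1: PC=0 exec 'MOV C, B'. After: A=0 B=0 C=0 D=0 ZF=0 PC=1
Step 2: PC=1 exec 'MOV D, -3'. After: A=0 B=0 C=0 D=-3 ZF=0 PC=2
Step 3: PC=2 exec 'SUB C, 7'. After: A=0 B=0 C=-7 D=-3 ZF=0 PC=3
Step 4: PC=3 exec 'ADD D, A'. After: A=0 B=0 C=-7 D=-3 ZF=0 PC=4
Step 5: PC=4 exec 'MOV B, 7'. After: A=0 B=7 C=-7 D=-3 ZF=0 PC=5
Step 6: PC=5 exec 'MOV C, 5'. After: A=0 B=7 C=5 D=-3 ZF=0 PC=6
Step 7: PC=6 exec 'ADD A, 6'. After: A=6 B=7 C=5 D=-3 ZF=0 PC=7
Step 8: PC=7 exec 'MUL D, B'. After: A=6 B=7 C=5 D=-21 ZF=0 PC=8
Step 9: PC=8 exec 'MOV B, 1'. After: A=6 B=1 C=5 D=-21 ZF=0 PC=9
Step 10: PC=9 exec 'MOV B, -5'. After: A=6 B=-5 C=5 D=-21 ZF=0 PC=10
Step 11: PC=10 exec 'MOV C, -3'. After: A=6 B=-5 C=-3 D=-21 ZF=0 PC=11
Step 12: PC=11 exec 'ADD B, A'. After: A=6 B=1 C=-3 D=-21 ZF=0 PC=12
Step 13: PC=12 exec 'MOV A, 1'. After: A=1 B=1 C=-3 D=-21 ZF=0 PC=13
Step 14: PC=13 exec 'HALT'. After: A=1 B=1 C=-3 D=-21 ZF=0 PC=13 HALTED
Total instructions executed: 14

Answer: 14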